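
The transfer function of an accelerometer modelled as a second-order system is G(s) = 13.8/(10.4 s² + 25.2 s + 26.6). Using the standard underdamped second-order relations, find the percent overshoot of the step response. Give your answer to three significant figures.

Dividing through by 10.4: denominator becomes s² + 2.423 s + 2.558.
So ω_n = √2.558 = 1.60 rad/s and ζ = 2.423/(2·1.60) = 0.758.
%OS = 100·exp(−πζ/√(1−ζ²)) = 2.61%.

%OS ≈ 2.61%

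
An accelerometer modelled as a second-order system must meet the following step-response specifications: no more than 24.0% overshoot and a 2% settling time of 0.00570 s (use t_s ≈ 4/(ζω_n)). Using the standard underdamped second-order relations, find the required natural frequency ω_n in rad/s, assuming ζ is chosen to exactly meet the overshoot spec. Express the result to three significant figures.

From %OS = 100·exp(−πζ/√(1−ζ²)), invert to get ζ = −ln(OS)/√(π² + ln²(OS)) with OS = 0.240.
−ln 0.240 = 1.427, so ζ = 1.427/√(π² + 2.037) = 0.414.
From t_s ≈ 4/(ζω_n): ω_n = 4/(ζ·t_s) = 4/(0.414·0.00570) = 1700 rad/s.

ω_n ≈ 1700 rad/s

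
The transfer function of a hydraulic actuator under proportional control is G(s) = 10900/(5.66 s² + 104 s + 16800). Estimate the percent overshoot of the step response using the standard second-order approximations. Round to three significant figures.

%OS ≈ 58.4%

Dividing through by 5.66: denominator becomes s² + 18.37 s + 2968.
So ω_n = √2968 = 54.5 rad/s and ζ = 18.37/(2·54.5) = 0.169.
%OS = 100·exp(−πζ/√(1−ζ²)) = 58.4%.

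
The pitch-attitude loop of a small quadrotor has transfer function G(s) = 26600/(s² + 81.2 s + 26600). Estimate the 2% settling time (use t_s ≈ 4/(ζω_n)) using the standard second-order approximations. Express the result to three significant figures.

Comparing the denominator to s² + 2ζω_n s + ω_n²: ω_n = √26600 = 163 rad/s, and 2ζω_n = 81.2 so ζ = 81.2/(2·163) = 0.249.
t_s ≈ 4/(ζω_n) = 4/(0.249·163) = 0.0985 s.

t_s ≈ 0.0985 s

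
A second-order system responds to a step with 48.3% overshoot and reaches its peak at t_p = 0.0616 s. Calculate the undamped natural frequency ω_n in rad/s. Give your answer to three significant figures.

ω_n ≈ 52.4 rad/s

The overshoot fixes ζ = −ln(OS)/√(π²+ln²(OS)) = 0.226.
t_p = π/ω_d ⇒ ω_d = 51.0 rad/s; then ω_n = ω_d/√(1−ζ²) = 52.4 rad/s.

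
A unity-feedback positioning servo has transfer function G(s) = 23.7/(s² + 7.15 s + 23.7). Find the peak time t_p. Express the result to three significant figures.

t_p ≈ 0.951 s

Matching coefficients with s² + 2ζω_n s + ω_n² gives ω_n² = 23.7 ⇒ ω_n = 4.87 rad/s, and ζ = 7.15/(2ω_n) = 0.734.
The damped frequency ω_d = ω_n√(1−ζ²) = 3.30 rad/s. Then t_p = π/ω_d = 0.951 s.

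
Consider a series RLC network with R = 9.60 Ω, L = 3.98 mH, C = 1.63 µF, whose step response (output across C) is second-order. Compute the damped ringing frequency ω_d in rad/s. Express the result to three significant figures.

ω_d ≈ 12400 rad/s

For a series RLC circuit (capacitor voltage as output), ω_n = 1/√(LC) = 1/√(3.98 mH · 1.63 µF) = 12400 rad/s.
ζ = (R/2)·√(C/L) = (9.60/2)·√(1.63 µF/3.98 mH) = 0.0971.
ω_d = ω_n√(1−ζ²) = 12400 rad/s.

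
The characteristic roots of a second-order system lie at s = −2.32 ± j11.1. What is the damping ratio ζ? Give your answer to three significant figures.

With σ = 2.32, ω_d = 11.1: ω_n = √(σ²+ω_d²) = 11.3 rad/s, ζ = σ/ω_n = 0.205.

ζ ≈ 0.205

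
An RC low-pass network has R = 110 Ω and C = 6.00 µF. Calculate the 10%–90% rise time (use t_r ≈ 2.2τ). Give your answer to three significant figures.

t_r ≈ 0.00145 s

τ = RC = 110 × 6.00 µF = 0.000660 s.
t_r ≈ 2.2τ = 0.00145 s.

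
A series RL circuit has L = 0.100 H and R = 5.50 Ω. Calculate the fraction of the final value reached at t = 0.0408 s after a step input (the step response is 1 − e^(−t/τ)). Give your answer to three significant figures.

τ = L/R = 0.100/5.50 = 0.0182 s.
y(t)/y_∞ = 1 − e^(−t/τ) = 1 − e^(−0.0408/0.0182) = 1 − e^(−2.24) = 0.894.

y/y_∞ ≈ 0.894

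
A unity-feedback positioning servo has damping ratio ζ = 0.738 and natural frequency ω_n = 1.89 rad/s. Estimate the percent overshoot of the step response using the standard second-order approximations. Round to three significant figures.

%OS ≈ 3.22%

For an underdamped second-order system, %OS = 100·exp(−πζ/√(1−ζ²)).
πζ/√(1−ζ²) = π·0.738/√(1−0.545) = 3.436, so %OS = 100·e^(−3.436) = 3.22%.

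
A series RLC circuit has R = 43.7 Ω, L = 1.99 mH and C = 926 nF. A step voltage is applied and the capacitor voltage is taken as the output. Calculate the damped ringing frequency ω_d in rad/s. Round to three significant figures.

ω_d ≈ 20500 rad/s

For a series RLC circuit (capacitor voltage as output), ω_n = 1/√(LC) = 1/√(1.99 mH · 926 nF) = 23300 rad/s.
ζ = (R/2)·√(C/L) = (43.7/2)·√(926 nF/1.99 mH) = 0.471.
The damped frequency ω_d = ω_n√(1−ζ²) = 20500 rad/s.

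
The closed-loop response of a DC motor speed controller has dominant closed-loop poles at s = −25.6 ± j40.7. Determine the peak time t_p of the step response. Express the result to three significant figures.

t_p ≈ 0.0772 s

t_p = π/ω_d with ω_d = 40.7 (the imaginary part), so t_p = 0.0772 s.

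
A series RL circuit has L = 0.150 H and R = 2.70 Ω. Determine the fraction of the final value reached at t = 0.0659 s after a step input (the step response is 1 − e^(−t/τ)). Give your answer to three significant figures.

τ = L/R = 0.150/2.70 = 0.0556 s.
y(t)/y_∞ = 1 − e^(−t/τ) = 1 − e^(−0.0659/0.0556) = 1 − e^(−1.19) = 0.695.

y/y_∞ ≈ 0.695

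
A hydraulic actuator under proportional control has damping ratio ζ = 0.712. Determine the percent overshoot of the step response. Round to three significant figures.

For an underdamped second-order system, %OS = 100·exp(−πζ/√(1−ζ²)).
πζ/√(1−ζ²) = π·0.712/√(1−0.507) = 3.186, so %OS = 100·e^(−3.186) = 4.14%.

%OS ≈ 4.14%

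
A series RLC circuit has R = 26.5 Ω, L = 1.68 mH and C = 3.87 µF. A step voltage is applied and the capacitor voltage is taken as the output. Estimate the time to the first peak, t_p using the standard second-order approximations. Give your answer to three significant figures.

For a series RLC circuit (capacitor voltage as output), ω_n = 1/√(LC) = 1/√(1.68 mH · 3.87 µF) = 12400 rad/s.
ζ = (R/2)·√(C/L) = (26.5/2)·√(3.87 µF/1.68 mH) = 0.636.
ω_d = 12400·√(1 − 0.636²) = 9570 rad/s. t_p = π/ω_d = 0.000328 s.

t_p ≈ 0.000328 s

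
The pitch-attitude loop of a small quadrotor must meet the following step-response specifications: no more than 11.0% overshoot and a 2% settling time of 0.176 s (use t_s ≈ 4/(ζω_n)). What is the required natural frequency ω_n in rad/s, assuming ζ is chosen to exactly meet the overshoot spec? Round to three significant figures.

From %OS = 100·exp(−πζ/√(1−ζ²)), invert to get ζ = −ln(OS)/√(π² + ln²(OS)) with OS = 0.110.
−ln 0.110 = 2.207, so ζ = 2.207/√(π² + 4.872) = 0.575.
Then ω_n = 4/(ζ t_s) = 4/(0.575 × 0.176) = 39.5 rad/s.

ω_n ≈ 39.5 rad/s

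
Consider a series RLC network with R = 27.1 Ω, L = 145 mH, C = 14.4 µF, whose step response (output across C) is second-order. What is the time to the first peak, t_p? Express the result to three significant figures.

t_p ≈ 0.00458 s

For a series RLC circuit (capacitor voltage as output), ω_n = 1/√(LC) = 1/√(145 mH · 14.4 µF) = 692 rad/s.
ζ = (R/2)·√(C/L) = (27.1/2)·√(14.4 µF/145 mH) = 0.135.
ω_d = ω_n√(1−ζ²) = 686 rad/s. t_p = π/ω_d = 0.00458 s.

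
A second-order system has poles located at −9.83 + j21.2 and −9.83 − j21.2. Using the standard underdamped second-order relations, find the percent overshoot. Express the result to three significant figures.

%OS ≈ 23.3%

|pole| = ω_n = √(9.83² + 21.2²) = 23.4 rad/s; ζ = cos θ = σ/ω_n = 0.421.
%OS = 100·exp(−πζ/√(1−ζ²)) = 23.3%.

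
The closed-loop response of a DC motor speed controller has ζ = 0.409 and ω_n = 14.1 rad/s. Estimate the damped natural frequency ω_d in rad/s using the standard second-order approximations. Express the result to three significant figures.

ω_d ≈ 12.9 rad/s

ω_d = ω_n√(1−ζ²) = 14.1·√0.833 = 12.9 rad/s.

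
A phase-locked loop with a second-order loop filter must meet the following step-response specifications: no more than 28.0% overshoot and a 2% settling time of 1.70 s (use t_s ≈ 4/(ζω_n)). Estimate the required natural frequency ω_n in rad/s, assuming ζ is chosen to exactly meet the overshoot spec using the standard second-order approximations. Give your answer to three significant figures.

From %OS = 100·exp(−πζ/√(1−ζ²)), invert to get ζ = −ln(OS)/√(π² + ln²(OS)) with OS = 0.280.
−ln 0.280 = 1.273, so ζ = 1.273/√(π² + 1.620) = 0.376.
From t_s ≈ 4/(ζω_n): ω_n = 4/(ζ·t_s) = 4/(0.376·1.70) = 6.27 rad/s.

ω_n ≈ 6.27 rad/s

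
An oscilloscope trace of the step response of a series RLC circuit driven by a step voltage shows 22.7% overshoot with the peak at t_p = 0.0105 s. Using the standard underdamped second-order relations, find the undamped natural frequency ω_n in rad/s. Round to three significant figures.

From the overshoot, ζ = −ln(OS)/√(π²+ln²(OS)) = 0.427.
t_p = π/ω_d ⇒ ω_d = 299 rad/s; then ω_n = ω_d/√(1−ζ²) = 331 rad/s.

ω_n ≈ 331 rad/s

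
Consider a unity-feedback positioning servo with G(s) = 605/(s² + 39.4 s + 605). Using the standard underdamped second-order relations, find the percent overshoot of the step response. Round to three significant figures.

Matching coefficients with s² + 2ζω_n s + ω_n² gives ω_n² = 605 ⇒ ω_n = 24.6 rad/s, and ζ = 39.4/(2ω_n) = 0.801.
%OS = 100 e^{−πζ/√(1−ζ²)} with ζ = 0.801 gives 1.50%.

%OS ≈ 1.50%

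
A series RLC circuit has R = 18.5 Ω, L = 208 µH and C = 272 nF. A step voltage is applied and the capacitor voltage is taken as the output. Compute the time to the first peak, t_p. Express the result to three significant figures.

For a series RLC circuit (capacitor voltage as output), ω_n = 1/√(LC) = 1/√(208 µH · 272 nF) = 133000 rad/s.
ζ = (R/2)·√(C/L) = (18.5/2)·√(272 nF/208 µH) = 0.334.
The damped frequency ω_d = ω_n√(1−ζ²) = 125000 rad/s. t_p = π/ω_d = 0.0000251 s.

t_p ≈ 0.0000251 s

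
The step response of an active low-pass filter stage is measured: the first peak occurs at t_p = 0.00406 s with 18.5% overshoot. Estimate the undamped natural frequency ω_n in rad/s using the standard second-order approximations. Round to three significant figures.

ω_n ≈ 878 rad/s

ζ from %OS: ζ = |ln 0.185|/√(π²+ln²0.185) = 0.473.
From t_p = π/ω_d, ω_d = π/0.00406 = 774 rad/s, so ω_n = ω_d/√(1−ζ²) = 878 rad/s.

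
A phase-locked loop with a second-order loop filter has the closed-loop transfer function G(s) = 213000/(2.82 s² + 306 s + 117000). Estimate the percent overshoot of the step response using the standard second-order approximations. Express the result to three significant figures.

%OS ≈ 42.0%

Dividing through by 2.82: denominator becomes s² + 108.5 s + 41490.
So ω_n = √41490 = 204 rad/s and ζ = 108.5/(2·204) = 0.266.
%OS = 100·exp(−πζ/√(1−ζ²)) = 42.0%.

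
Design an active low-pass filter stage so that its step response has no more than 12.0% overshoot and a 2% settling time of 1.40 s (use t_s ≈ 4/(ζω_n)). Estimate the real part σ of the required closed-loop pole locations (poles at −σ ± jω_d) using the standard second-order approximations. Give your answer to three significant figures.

The settling-time spec alone fixes σ = ζω_n = 4/t_s = 4/1.40 = 2.86.
(Overshoot then fixes ζ = 0.559 and hence ω_d = σ·√(1−ζ²)/ζ = 4.23 rad/s.)

σ ≈ 2.86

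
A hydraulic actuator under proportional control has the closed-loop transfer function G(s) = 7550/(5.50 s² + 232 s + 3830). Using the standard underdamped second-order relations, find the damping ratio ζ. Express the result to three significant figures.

ζ ≈ 0.799

Dividing through by 5.50: denominator becomes s² + 42.18 s + 696.4.
So ω_n = √696.4 = 26.4 rad/s and ζ = 42.18/(2·26.4) = 0.799.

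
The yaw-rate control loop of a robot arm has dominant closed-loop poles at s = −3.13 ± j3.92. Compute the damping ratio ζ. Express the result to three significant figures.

ζ ≈ 0.624

With σ = 3.13, ω_d = 3.92: ω_n = √(σ²+ω_d²) = 5.02 rad/s, ζ = σ/ω_n = 0.624.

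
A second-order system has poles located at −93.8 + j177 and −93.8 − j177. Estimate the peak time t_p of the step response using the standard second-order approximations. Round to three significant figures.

t_p ≈ 0.0177 s

t_p = π/ω_d with ω_d = 177 (the imaginary part), so t_p = 0.0177 s.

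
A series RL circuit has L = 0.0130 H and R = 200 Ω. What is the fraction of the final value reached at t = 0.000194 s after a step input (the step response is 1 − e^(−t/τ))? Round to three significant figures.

τ = L/R = 0.0130/200 = 0.0000650 s.
y(t)/y_∞ = 1 − e^(−t/τ) = 1 − e^(−0.000194/0.0000650) = 1 − e^(−2.98) = 0.949.

y/y_∞ ≈ 0.949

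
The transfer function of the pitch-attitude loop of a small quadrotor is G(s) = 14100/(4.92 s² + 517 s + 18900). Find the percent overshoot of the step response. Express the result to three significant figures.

Dividing through by 4.92: denominator becomes s² + 105.1 s + 3841.
So ω_n = √3841 = 62.0 rad/s and ζ = 105.1/(2·62.0) = 0.848.
%OS = 100 e^{−πζ/√(1−ζ²)} with ζ = 0.848 gives 0.660%.

%OS ≈ 0.660%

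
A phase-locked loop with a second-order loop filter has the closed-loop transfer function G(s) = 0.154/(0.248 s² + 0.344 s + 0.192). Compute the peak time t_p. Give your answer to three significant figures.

Dividing through by 0.248: denominator becomes s² + 1.387 s + 0.7742.
So ω_n = √0.7742 = 0.880 rad/s and ζ = 1.387/(2·0.880) = 0.788.
The damped frequency ω_d = ω_n√(1−ζ²) = 0.541 rad/s. t_p = π/ω_d = 5.80 s.

t_p ≈ 5.80 s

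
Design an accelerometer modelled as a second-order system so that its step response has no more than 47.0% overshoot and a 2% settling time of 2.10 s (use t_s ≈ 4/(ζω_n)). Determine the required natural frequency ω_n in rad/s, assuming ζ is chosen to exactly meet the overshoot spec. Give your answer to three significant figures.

ζ = −ln(OS)/√(π² + (ln OS)²). With OS = 0.470, ln OS = −0.7550 and ζ = 0.7550/3.231 = 0.234.
From t_s ≈ 4/(ζω_n): ω_n = 4/(ζ·t_s) = 4/(0.234·2.10) = 8.15 rad/s.

ω_n ≈ 8.15 rad/s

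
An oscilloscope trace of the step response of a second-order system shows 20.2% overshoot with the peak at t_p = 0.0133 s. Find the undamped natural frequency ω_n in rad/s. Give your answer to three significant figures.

From the overshoot, ζ = −ln(OS)/√(π²+ln²(OS)) = 0.454.
From t_p = π/ω_d, ω_d = π/0.0133 = 236 rad/s, so ω_n = ω_d/√(1−ζ²) = 265 rad/s.

ω_n ≈ 265 rad/s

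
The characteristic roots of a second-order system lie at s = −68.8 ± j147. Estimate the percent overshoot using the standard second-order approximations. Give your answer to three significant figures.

%OS ≈ 23.0%

|pole| = ω_n = √(68.8² + 147²) = 162 rad/s; ζ = cos θ = σ/ω_n = 0.424.
Overshoot: exp(−π·0.424/√(1−0.424²)) = 0.230, i.e. 23.0%.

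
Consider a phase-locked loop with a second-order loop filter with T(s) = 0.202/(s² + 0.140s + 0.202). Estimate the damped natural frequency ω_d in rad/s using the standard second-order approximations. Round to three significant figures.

ω_d ≈ 0.444 rad/s

ω_n = √0.202 = 0.449 rad/s; ζ = 0.140/(2·0.449) = 0.156.
The damped frequency ω_d = ω_n√(1−ζ²) = 0.444 rad/s.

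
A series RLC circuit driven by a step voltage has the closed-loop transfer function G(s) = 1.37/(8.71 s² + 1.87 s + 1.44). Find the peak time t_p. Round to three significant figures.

Dividing through by 8.71: denominator becomes s² + 0.2147 s + 0.1653.
So ω_n = √0.1653 = 0.407 rad/s and ζ = 0.2147/(2·0.407) = 0.264.
ω_d = 0.407·√(1 − 0.264²) = 0.392 rad/s. t_p = π/ω_d = 8.01 s.

t_p ≈ 8.01 s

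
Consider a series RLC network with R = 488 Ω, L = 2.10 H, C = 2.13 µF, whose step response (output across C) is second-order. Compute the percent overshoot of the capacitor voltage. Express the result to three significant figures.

%OS ≈ 45.1%

For a series RLC circuit (capacitor voltage as output), ω_n = 1/√(LC) = 1/√(2.10 H · 2.13 µF) = 473 rad/s.
ζ = (R/2)·√(C/L) = (488/2)·√(2.13 µF/2.10 H) = 0.246.
%OS = 100 e^{−πζ/√(1−ζ²)} with ζ = 0.246 gives 45.1%.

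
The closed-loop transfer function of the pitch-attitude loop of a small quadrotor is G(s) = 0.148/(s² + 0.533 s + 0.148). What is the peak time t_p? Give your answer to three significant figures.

t_p ≈ 11.3 s

Comparing the denominator to s² + 2ζω_n s + ω_n²: ω_n = √0.148 = 0.385 rad/s, and 2ζω_n = 0.533 so ζ = 0.533/(2·0.385) = 0.693.
ω_d = ω_n√(1−ζ²) = 0.277 rad/s. Then t_p = π/ω_d = 11.3 s.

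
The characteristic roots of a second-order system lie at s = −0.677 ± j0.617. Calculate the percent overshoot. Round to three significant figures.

With σ = 0.677, ω_d = 0.617: ω_n = √(σ²+ω_d²) = 0.916 rad/s, ζ = σ/ω_n = 0.739.
%OS = 100·exp(−πζ/√(1−ζ²)) = 3.18%.

%OS ≈ 3.18%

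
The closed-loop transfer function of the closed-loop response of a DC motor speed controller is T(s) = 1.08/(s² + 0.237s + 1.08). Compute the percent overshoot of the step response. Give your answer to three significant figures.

%OS ≈ 69.7%

Matching coefficients with s² + 2ζω_n s + ω_n² gives ω_n² = 1.08 ⇒ ω_n = 1.04 rad/s, and ζ = 0.237/(2ω_n) = 0.114.
%OS = 100·exp(−πζ/√(1−ζ²)) = 69.7%.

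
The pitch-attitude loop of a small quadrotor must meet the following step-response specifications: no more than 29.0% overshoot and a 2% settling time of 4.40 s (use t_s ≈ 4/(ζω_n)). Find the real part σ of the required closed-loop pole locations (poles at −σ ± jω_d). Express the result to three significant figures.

σ ≈ 0.909

The settling-time spec alone fixes σ = ζω_n = 4/t_s = 4/4.40 = 0.909.
(Overshoot then fixes ζ = 0.367 and hence ω_d = σ·√(1−ζ²)/ζ = 2.31 rad/s.)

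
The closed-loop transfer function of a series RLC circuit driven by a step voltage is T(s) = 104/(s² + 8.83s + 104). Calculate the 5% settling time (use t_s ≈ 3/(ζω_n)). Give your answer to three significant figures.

t_s ≈ 0.680 s

Comparing the denominator to s² + 2ζω_n s + ω_n²: ω_n = √104 = 10.2 rad/s, and 2ζω_n = 8.83 so ζ = 8.83/(2·10.2) = 0.433.
t_s ≈ 3/(ζω_n) = 3/(0.433·10.2) = 0.680 s.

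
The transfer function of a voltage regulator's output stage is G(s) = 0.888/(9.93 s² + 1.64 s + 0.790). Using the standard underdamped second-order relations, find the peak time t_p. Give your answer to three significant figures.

t_p ≈ 11.6 s

Dividing through by 9.93: denominator becomes s² + 0.1652 s + 0.07956.
So ω_n = √0.07956 = 0.282 rad/s and ζ = 0.1652/(2·0.282) = 0.293.
The damped frequency ω_d = ω_n√(1−ζ²) = 0.270 rad/s. t_p = π/ω_d = 11.6 s.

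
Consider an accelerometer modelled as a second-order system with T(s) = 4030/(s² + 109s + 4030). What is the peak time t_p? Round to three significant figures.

ω_n = √4030 = 63.5 rad/s; ζ = 109/(2·63.5) = 0.859.
ω_d = 63.5·√(1 − 0.859²) = 32.6 rad/s. Then t_p = π/ω_d = 0.0965 s.

t_p ≈ 0.0965 s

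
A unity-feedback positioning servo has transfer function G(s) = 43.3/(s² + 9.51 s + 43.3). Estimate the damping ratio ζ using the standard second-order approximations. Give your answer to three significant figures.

ζ ≈ 0.723

Comparing the denominator to s² + 2ζω_n s + ω_n²: ω_n = √43.3 = 6.58 rad/s, and 2ζω_n = 9.51 so ζ = 9.51/(2·6.58) = 0.723.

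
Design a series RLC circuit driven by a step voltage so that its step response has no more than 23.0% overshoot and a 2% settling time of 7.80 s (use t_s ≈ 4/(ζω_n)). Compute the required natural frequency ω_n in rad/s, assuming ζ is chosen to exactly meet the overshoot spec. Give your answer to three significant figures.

Inverting the overshoot relation: ζ = |ln 0.230|/√(π² + ln²0.230) = 0.424.
Then ω_n = 4/(ζ t_s) = 4/(0.424 × 7.80) = 1.21 rad/s.

ω_n ≈ 1.21 rad/s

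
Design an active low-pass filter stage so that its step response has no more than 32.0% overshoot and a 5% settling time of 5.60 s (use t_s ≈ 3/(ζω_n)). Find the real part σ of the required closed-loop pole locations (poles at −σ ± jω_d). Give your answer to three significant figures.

σ ≈ 0.536

The settling-time spec alone fixes σ = ζω_n = 3/t_s = 3/5.60 = 0.536.
(Overshoot then fixes ζ = 0.341 and hence ω_d = σ·√(1−ζ²)/ζ = 1.48 rad/s.)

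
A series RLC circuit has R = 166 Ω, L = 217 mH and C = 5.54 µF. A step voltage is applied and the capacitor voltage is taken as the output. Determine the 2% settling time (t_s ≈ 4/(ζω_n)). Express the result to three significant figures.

For a series RLC circuit (capacitor voltage as output), ω_n = 1/√(LC) = 1/√(217 mH · 5.54 µF) = 912 rad/s.
ζ = (R/2)·√(C/L) = (166/2)·√(5.54 µF/217 mH) = 0.419.
t_s ≈ 4/(ζω_n) = 0.0105 s.

t_s ≈ 0.0105 s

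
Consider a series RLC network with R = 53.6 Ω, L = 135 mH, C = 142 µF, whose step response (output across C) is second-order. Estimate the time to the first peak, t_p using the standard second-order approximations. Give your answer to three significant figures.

For a series RLC circuit (capacitor voltage as output), ω_n = 1/√(LC) = 1/√(135 mH · 142 µF) = 228 rad/s.
ζ = (R/2)·√(C/L) = (53.6/2)·√(142 µF/135 mH) = 0.869.
The damped frequency ω_d = ω_n√(1−ζ²) = 113 rad/s. t_p = π/ω_d = 0.0278 s.

t_p ≈ 0.0278 s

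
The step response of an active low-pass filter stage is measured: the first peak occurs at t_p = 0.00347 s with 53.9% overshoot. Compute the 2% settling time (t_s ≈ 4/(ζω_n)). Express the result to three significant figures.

ζ from %OS: ζ = |ln 0.539|/√(π²+ln²0.539) = 0.193.
From t_p = π/ω_d, ω_d = π/0.00347 = 905 rad/s, so ω_n = ω_d/√(1−ζ²) = 923 rad/s.
t_s ≈ 4/(ζω_n) = 4/(0.193·923) = 0.0225 s.

t_s ≈ 0.0225 s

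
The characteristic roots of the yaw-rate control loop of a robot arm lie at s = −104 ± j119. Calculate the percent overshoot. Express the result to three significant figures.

%OS ≈ 6.42%

|pole| = ω_n = √(104² + 119²) = 158 rad/s; ζ = cos θ = σ/ω_n = 0.658.
%OS = 100·exp(−πζ/√(1−ζ²)) = 6.42%.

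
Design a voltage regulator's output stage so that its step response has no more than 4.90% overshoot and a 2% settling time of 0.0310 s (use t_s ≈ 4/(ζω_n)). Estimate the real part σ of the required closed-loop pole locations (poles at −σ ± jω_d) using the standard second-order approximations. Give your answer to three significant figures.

σ ≈ 129

The settling-time spec alone fixes σ = ζω_n = 4/t_s = 4/0.0310 = 129.
(Overshoot then fixes ζ = 0.693 and hence ω_d = σ·√(1−ζ²)/ζ = 134 rad/s.)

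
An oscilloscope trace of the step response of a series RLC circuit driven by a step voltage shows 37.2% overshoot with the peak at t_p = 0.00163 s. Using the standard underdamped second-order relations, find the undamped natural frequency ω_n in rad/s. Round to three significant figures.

ω_n ≈ 2020 rad/s

ζ from %OS: ζ = |ln 0.372|/√(π²+ln²0.372) = 0.300.
t_p = π/ω_d ⇒ ω_d = 1930 rad/s; then ω_n = ω_d/√(1−ζ²) = 2020 rad/s.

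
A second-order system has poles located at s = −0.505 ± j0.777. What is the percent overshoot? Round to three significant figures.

%OS ≈ 13.0%

With σ = 0.505, ω_d = 0.777: ω_n = √(σ²+ω_d²) = 0.927 rad/s, ζ = σ/ω_n = 0.545.
Overshoot: exp(−π·0.545/√(1−0.545²)) = 0.130, i.e. 13.0%.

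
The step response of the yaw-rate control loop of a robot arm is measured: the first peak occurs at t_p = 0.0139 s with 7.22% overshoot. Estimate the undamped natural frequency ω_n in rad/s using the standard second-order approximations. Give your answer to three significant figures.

ω_n ≈ 295 rad/s

ζ from %OS: ζ = |ln 0.0722|/√(π²+ln²0.0722) = 0.642.
From t_p = π/ω_d, ω_d = π/0.0139 = 226 rad/s, so ω_n = ω_d/√(1−ζ²) = 295 rad/s.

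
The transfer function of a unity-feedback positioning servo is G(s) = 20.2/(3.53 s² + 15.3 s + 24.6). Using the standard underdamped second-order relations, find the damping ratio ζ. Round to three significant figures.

Dividing through by 3.53: denominator becomes s² + 4.334 s + 6.969.
So ω_n = √6.969 = 2.64 rad/s and ζ = 4.334/(2·2.64) = 0.821.

ζ ≈ 0.821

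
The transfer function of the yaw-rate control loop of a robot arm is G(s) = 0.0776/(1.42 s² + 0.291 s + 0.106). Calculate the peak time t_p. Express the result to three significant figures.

Dividing through by 1.42: denominator becomes s² + 0.2049 s + 0.07465.
So ω_n = √0.07465 = 0.273 rad/s and ζ = 0.2049/(2·0.273) = 0.375.
ω_d = 0.273·√(1 − 0.375²) = 0.253 rad/s. t_p = π/ω_d = 12.4 s.

t_p ≈ 12.4 s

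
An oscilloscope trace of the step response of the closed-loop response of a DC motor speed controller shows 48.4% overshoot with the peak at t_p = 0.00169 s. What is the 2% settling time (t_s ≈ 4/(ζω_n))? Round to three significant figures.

t_s ≈ 0.00932 s

ζ from %OS: ζ = |ln 0.484|/√(π²+ln²0.484) = 0.225.
t_p = π/ω_d ⇒ ω_d = 1860 rad/s; then ω_n = ω_d/√(1−ζ²) = 1910 rad/s.
t_s ≈ 4/(ζω_n) = 4/(0.225·1910) = 0.00932 s.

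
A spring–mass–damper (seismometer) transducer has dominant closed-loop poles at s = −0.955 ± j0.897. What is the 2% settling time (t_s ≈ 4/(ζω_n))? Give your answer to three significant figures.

t_s ≈ 4.19 s

For poles at −σ ± jω_d, ζω_n = σ = 0.955, so t_s ≈ 4/σ = 4.19 s.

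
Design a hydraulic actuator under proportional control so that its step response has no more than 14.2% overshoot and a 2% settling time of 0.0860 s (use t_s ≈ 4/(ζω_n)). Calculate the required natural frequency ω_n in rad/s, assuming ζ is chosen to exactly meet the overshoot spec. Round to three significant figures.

From %OS = 100·exp(−πζ/√(1−ζ²)), invert to get ζ = −ln(OS)/√(π² + ln²(OS)) with OS = 0.142.
−ln 0.142 = 1.952, so ζ = 1.952/√(π² + 3.810) = 0.528.
Then ω_n = 4/(ζ t_s) = 4/(0.528 × 0.0860) = 88.1 rad/s.

ω_n ≈ 88.1 rad/s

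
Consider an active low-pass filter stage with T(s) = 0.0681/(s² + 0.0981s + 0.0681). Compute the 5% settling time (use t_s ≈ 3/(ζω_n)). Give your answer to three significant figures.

t_s ≈ 61.2 s

Matching coefficients with s² + 2ζω_n s + ω_n² gives ω_n² = 0.0681 ⇒ ω_n = 0.261 rad/s, and ζ = 0.0981/(2ω_n) = 0.188.
t_s ≈ 3/(ζω_n) = 3/(0.188·0.261) = 61.2 s.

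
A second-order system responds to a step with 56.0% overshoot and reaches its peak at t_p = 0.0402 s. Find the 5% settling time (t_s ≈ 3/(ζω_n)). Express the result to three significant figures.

From the overshoot, ζ = −ln(OS)/√(π²+ln²(OS)) = 0.181.
From t_p = π/ω_d, ω_d = π/0.0402 = 78.1 rad/s, so ω_n = ω_d/√(1−ζ²) = 79.5 rad/s.
t_s ≈ 3/(ζω_n) = 3/(0.181·79.5) = 0.208 s.

t_s ≈ 0.208 s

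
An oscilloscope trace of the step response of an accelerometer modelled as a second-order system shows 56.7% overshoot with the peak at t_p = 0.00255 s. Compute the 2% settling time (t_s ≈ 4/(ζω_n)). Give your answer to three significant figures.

The overshoot fixes ζ = −ln(OS)/√(π²+ln²(OS)) = 0.178.
t_p = π/ω_d ⇒ ω_d = 1230 rad/s; then ω_n = ω_d/√(1−ζ²) = 1250 rad/s.
t_s ≈ 4/(ζω_n) = 4/(0.178·1250) = 0.0180 s.

t_s ≈ 0.0180 s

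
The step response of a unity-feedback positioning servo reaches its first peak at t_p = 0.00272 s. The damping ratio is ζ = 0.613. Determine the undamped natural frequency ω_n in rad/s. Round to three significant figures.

Peak time t_p = π/ω_d, so ω_d = π/t_p = π/0.00272 = 1150 rad/s.
ω_n = ω_d/√(1−ζ²) = 1150/√0.624 = 1460 rad/s.

ω_n ≈ 1460 rad/s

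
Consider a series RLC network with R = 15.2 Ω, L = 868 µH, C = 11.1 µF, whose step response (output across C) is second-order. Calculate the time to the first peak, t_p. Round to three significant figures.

t_p ≈ 0.000603 s

For a series RLC circuit (capacitor voltage as output), ω_n = 1/√(LC) = 1/√(868 µH · 11.1 µF) = 10200 rad/s.
ζ = (R/2)·√(C/L) = (15.2/2)·√(11.1 µF/868 µH) = 0.859.
ω_d = ω_n√(1−ζ²) = 5210 rad/s. t_p = π/ω_d = 0.000603 s.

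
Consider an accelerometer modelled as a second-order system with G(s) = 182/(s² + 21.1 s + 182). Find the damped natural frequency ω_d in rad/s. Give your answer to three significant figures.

ω_n = √182 = 13.5 rad/s; ζ = 21.1/(2·13.5) = 0.782.
ω_d = ω_n√(1−ζ²) = 8.41 rad/s.

ω_d ≈ 8.41 rad/s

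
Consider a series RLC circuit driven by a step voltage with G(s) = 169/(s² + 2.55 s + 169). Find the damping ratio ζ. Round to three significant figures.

ω_n = √169 = 13.0 rad/s; ζ = 2.55/(2·13.0) = 0.0981.

ζ ≈ 0.0981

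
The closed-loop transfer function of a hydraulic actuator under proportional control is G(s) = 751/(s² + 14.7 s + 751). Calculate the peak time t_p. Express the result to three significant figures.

ω_n = √751 = 27.4 rad/s; ζ = 14.7/(2·27.4) = 0.268.
ω_d = ω_n√(1−ζ²) = 26.4 rad/s. Then t_p = π/ω_d = 0.119 s.

t_p ≈ 0.119 s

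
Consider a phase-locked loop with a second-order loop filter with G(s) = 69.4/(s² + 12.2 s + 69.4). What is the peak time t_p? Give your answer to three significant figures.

Matching coefficients with s² + 2ζω_n s + ω_n² gives ω_n² = 69.4 ⇒ ω_n = 8.33 rad/s, and ζ = 12.2/(2ω_n) = 0.732.
The damped frequency ω_d = ω_n√(1−ζ²) = 5.67 rad/s. Then t_p = π/ω_d = 0.554 s.

t_p ≈ 0.554 s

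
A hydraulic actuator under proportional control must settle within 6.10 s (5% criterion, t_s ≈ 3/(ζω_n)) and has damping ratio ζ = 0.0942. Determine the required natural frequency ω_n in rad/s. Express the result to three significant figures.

ω_n ≈ 5.22 rad/s

Rearranging t_s ≈ 3/(ζω_n) gives ω_n = 3/(ζ·t_s) = 3/(0.0942 × 6.10) = 5.22 rad/s.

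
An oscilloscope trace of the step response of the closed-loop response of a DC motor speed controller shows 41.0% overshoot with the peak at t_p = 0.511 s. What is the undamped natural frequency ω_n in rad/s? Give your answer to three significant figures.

ω_n ≈ 6.39 rad/s

The overshoot fixes ζ = −ln(OS)/√(π²+ln²(OS)) = 0.273.
t_p = π/ω_d ⇒ ω_d = 6.15 rad/s; then ω_n = ω_d/√(1−ζ²) = 6.39 rad/s.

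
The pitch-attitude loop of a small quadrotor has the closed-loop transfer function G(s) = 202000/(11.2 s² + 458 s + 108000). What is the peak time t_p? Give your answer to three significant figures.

t_p ≈ 0.0327 s

Dividing through by 11.2: denominator becomes s² + 40.89 s + 9643.
So ω_n = √9643 = 98.2 rad/s and ζ = 40.89/(2·98.2) = 0.208.
The damped frequency ω_d = ω_n√(1−ζ²) = 96.0 rad/s. t_p = π/ω_d = 0.0327 s.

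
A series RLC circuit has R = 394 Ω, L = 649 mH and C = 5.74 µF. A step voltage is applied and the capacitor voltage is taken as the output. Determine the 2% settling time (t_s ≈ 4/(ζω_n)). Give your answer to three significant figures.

For a series RLC circuit (capacitor voltage as output), ω_n = 1/√(LC) = 1/√(649 mH · 5.74 µF) = 518 rad/s.
ζ = (R/2)·√(C/L) = (394/2)·√(5.74 µF/649 mH) = 0.586.
t_s ≈ 4/(ζω_n) = 0.0132 s.

t_s ≈ 0.0132 s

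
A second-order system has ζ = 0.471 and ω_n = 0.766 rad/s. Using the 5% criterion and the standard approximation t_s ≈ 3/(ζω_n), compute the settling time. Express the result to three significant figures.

t_s ≈ 8.32 s

t_s ≈ 3/(ζω_n) = 3/(0.471 × 0.766) = 8.32 s.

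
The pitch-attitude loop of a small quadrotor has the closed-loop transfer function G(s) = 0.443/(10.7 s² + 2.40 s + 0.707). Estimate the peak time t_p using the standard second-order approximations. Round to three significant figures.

t_p ≈ 13.6 s

Dividing through by 10.7: denominator becomes s² + 0.2243 s + 0.06607.
So ω_n = √0.06607 = 0.257 rad/s and ζ = 0.2243/(2·0.257) = 0.436.
ω_d = 0.257·√(1 − 0.436²) = 0.231 rad/s. t_p = π/ω_d = 13.6 s.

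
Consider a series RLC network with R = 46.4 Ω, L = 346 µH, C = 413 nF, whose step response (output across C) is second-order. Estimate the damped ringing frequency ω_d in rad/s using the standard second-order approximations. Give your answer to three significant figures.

For a series RLC circuit (capacitor voltage as output), ω_n = 1/√(LC) = 1/√(346 µH · 413 nF) = 83700 rad/s.
ζ = (R/2)·√(C/L) = (46.4/2)·√(413 nF/346 µH) = 0.802.
ω_d = 83700·√(1 − 0.802²) = 50000 rad/s.

ω_d ≈ 50000 rad/s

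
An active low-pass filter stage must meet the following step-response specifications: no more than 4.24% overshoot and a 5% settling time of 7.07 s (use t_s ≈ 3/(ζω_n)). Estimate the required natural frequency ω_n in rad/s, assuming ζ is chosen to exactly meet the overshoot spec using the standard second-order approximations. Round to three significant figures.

From %OS = 100·exp(−πζ/√(1−ζ²)), invert to get ζ = −ln(OS)/√(π² + ln²(OS)) with OS = 0.0424.
−ln 0.0424 = 3.161, so ζ = 3.161/√(π² + 9.989) = 0.709.
Then ω_n = 3/(ζ t_s) = 3/(0.709 × 7.07) = 0.598 rad/s.

ω_n ≈ 0.598 rad/s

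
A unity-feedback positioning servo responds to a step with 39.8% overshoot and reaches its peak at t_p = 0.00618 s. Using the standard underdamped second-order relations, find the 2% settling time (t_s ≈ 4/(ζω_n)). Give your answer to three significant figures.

ζ from %OS: ζ = |ln 0.398|/√(π²+ln²0.398) = 0.281.
t_p = π/ω_d ⇒ ω_d = 508 rad/s; then ω_n = ω_d/√(1−ζ²) = 530 rad/s.
t_s ≈ 4/(ζω_n) = 4/(0.281·530) = 0.0268 s.

t_s ≈ 0.0268 s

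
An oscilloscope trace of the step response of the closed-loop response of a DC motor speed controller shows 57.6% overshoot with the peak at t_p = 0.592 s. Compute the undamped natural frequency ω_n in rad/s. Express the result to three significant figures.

ω_n ≈ 5.39 rad/s

The overshoot fixes ζ = −ln(OS)/√(π²+ln²(OS)) = 0.173.
t_p = π/ω_d ⇒ ω_d = 5.31 rad/s; then ω_n = ω_d/√(1−ζ²) = 5.39 rad/s.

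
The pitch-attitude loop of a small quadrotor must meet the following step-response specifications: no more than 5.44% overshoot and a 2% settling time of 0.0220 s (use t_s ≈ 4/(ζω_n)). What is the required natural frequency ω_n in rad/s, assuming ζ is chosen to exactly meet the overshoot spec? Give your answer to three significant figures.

ω_n ≈ 267 rad/s

ζ = −ln(OS)/√(π² + (ln OS)²). With OS = 0.0544, ln OS = −2.911 and ζ = 2.911/4.283 = 0.680.
From t_s ≈ 4/(ζω_n): ω_n = 4/(ζ·t_s) = 4/(0.680·0.0220) = 267 rad/s.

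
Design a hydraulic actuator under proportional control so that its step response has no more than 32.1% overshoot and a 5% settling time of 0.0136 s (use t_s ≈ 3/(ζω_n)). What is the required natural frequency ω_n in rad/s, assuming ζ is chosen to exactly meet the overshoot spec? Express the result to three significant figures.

ζ = −ln(OS)/√(π² + (ln OS)²). With OS = 0.321, ln OS = −1.136 and ζ = 1.136/3.341 = 0.340.
From t_s ≈ 3/(ζω_n): ω_n = 3/(ζ·t_s) = 3/(0.340·0.0136) = 649 rad/s.

ω_n ≈ 649 rad/s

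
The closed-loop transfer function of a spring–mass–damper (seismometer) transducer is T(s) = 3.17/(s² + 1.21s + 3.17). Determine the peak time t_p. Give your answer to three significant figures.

t_p ≈ 1.88 s

ω_n = √3.17 = 1.78 rad/s; ζ = 1.21/(2·1.78) = 0.340.
The damped frequency ω_d = ω_n√(1−ζ²) = 1.67 rad/s. Then t_p = π/ω_d = 1.88 s.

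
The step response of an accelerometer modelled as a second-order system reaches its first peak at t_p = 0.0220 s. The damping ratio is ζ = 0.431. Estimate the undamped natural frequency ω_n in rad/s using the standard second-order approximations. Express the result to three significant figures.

Peak time t_p = π/ω_d, so ω_d = π/t_p = π/0.0220 = 143 rad/s.
ω_n = ω_d/√(1−ζ²) = 143/√0.814 = 158 rad/s.

ω_n ≈ 158 rad/s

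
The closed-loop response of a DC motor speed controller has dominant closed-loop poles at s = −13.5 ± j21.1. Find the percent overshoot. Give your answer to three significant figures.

%OS ≈ 13.4%

With σ = 13.5, ω_d = 21.1: ω_n = √(σ²+ω_d²) = 25.0 rad/s, ζ = σ/ω_n = 0.539.
Overshoot: exp(−π·0.539/√(1−0.539²)) = 0.134, i.e. 13.4%.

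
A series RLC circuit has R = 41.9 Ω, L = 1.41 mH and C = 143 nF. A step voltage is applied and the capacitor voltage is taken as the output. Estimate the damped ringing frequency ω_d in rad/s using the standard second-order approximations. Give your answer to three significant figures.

ω_d ≈ 68800 rad/s

For a series RLC circuit (capacitor voltage as output), ω_n = 1/√(LC) = 1/√(1.41 mH · 143 nF) = 70400 rad/s.
ζ = (R/2)·√(C/L) = (41.9/2)·√(143 nF/1.41 mH) = 0.211.
ω_d = 70400·√(1 − 0.211²) = 68800 rad/s.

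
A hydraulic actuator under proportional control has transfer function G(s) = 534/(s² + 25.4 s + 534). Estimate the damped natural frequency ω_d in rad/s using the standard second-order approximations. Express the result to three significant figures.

ω_d ≈ 19.3 rad/s

Matching coefficients with s² + 2ζω_n s + ω_n² gives ω_n² = 534 ⇒ ω_n = 23.1 rad/s, and ζ = 25.4/(2ω_n) = 0.550.
The damped frequency ω_d = ω_n√(1−ζ²) = 19.3 rad/s.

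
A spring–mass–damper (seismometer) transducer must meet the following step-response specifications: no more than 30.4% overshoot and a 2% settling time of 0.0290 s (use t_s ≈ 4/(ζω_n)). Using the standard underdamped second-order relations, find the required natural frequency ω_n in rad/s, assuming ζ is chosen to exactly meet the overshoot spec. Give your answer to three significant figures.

ζ = −ln(OS)/√(π² + (ln OS)²). With OS = 0.304, ln OS = −1.191 and ζ = 1.191/3.360 = 0.354.
Then ω_n = 4/(ζ t_s) = 4/(0.354 × 0.0290) = 389 rad/s.

ω_n ≈ 389 rad/s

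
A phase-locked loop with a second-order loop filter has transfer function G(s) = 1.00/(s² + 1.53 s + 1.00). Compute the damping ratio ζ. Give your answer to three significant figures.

ζ ≈ 0.765

Comparing the denominator to s² + 2ζω_n s + ω_n²: ω_n = √1.00 = 1.00 rad/s, and 2ζω_n = 1.53 so ζ = 1.53/(2·1.00) = 0.765.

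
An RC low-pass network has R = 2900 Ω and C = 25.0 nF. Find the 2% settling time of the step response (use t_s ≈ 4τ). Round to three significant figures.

t_s ≈ 0.000290 s

τ = RC = 2900 × 25.0 nF = 0.0000725 s.
t_s ≈ 4τ = 0.000290 s.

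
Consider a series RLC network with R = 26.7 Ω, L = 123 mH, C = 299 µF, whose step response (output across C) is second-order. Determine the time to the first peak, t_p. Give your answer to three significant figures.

For a series RLC circuit (capacitor voltage as output), ω_n = 1/√(LC) = 1/√(123 mH · 299 µF) = 165 rad/s.
ζ = (R/2)·√(C/L) = (26.7/2)·√(299 µF/123 mH) = 0.658.
ω_d = ω_n√(1−ζ²) = 124 rad/s. t_p = π/ω_d = 0.0253 s.

t_p ≈ 0.0253 s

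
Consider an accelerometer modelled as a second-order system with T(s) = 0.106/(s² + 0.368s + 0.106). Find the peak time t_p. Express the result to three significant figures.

ω_n = √0.106 = 0.326 rad/s; ζ = 0.368/(2·0.326) = 0.565.
The damped frequency ω_d = ω_n√(1−ζ²) = 0.269 rad/s. Then t_p = π/ω_d = 11.7 s.

t_p ≈ 11.7 s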